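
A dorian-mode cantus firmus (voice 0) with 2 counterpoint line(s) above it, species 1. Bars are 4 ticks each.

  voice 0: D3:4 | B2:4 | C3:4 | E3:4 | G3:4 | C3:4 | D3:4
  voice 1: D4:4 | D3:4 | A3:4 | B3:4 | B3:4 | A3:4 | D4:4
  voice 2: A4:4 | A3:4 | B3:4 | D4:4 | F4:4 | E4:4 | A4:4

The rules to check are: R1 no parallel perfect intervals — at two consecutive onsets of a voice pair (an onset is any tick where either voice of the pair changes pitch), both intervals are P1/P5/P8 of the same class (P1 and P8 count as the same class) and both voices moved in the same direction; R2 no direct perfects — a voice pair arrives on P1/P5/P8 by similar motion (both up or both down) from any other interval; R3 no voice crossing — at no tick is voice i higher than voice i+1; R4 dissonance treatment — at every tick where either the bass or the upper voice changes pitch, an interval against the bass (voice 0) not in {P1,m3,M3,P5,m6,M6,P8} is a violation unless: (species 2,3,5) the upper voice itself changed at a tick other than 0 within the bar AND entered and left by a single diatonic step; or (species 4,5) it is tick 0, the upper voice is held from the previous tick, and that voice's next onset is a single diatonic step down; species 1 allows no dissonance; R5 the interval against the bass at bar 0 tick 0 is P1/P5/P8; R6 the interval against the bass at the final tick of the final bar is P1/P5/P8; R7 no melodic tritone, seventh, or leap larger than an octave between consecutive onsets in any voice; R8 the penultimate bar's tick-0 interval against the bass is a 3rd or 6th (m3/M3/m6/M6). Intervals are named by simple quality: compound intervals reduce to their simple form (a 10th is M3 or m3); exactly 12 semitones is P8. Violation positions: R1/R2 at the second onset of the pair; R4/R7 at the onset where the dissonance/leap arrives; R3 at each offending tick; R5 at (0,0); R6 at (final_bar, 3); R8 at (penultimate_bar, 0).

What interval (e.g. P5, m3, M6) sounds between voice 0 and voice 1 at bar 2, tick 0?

voice 0=C3 voice 1=A3 -> M6

M6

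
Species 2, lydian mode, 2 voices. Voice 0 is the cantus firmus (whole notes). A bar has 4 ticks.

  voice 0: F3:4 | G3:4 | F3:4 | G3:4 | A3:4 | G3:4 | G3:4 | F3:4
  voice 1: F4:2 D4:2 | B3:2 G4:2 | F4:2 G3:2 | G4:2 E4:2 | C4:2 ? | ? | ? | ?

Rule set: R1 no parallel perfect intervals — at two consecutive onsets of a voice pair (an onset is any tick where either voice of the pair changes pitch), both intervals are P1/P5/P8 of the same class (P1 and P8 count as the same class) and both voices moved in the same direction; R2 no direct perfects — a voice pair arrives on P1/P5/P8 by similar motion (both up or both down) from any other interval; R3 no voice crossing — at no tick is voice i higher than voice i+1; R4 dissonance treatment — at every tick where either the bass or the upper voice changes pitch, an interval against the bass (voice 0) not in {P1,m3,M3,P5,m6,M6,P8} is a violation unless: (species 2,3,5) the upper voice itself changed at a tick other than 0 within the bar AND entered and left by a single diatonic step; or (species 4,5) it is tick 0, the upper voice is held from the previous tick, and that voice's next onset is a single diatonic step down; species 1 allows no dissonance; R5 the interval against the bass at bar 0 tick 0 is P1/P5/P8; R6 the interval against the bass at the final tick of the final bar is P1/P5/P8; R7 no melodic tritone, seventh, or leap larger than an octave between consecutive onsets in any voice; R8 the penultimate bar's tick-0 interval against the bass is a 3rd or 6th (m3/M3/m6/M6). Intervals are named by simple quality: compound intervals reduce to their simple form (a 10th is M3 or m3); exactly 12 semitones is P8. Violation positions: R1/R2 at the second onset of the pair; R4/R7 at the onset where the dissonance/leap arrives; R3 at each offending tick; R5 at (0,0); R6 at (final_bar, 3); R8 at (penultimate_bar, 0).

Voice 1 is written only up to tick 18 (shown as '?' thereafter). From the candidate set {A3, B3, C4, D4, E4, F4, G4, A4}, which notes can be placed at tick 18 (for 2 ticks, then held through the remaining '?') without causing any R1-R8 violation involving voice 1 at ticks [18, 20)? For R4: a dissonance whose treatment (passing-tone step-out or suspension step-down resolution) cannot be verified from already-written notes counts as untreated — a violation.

{A3, A4, C4, E4, F4}

A3: legal
B3: violates R4
C4: legal
D4: violates R4
E4: legal
F4: legal
G4: violates R4
A4: legal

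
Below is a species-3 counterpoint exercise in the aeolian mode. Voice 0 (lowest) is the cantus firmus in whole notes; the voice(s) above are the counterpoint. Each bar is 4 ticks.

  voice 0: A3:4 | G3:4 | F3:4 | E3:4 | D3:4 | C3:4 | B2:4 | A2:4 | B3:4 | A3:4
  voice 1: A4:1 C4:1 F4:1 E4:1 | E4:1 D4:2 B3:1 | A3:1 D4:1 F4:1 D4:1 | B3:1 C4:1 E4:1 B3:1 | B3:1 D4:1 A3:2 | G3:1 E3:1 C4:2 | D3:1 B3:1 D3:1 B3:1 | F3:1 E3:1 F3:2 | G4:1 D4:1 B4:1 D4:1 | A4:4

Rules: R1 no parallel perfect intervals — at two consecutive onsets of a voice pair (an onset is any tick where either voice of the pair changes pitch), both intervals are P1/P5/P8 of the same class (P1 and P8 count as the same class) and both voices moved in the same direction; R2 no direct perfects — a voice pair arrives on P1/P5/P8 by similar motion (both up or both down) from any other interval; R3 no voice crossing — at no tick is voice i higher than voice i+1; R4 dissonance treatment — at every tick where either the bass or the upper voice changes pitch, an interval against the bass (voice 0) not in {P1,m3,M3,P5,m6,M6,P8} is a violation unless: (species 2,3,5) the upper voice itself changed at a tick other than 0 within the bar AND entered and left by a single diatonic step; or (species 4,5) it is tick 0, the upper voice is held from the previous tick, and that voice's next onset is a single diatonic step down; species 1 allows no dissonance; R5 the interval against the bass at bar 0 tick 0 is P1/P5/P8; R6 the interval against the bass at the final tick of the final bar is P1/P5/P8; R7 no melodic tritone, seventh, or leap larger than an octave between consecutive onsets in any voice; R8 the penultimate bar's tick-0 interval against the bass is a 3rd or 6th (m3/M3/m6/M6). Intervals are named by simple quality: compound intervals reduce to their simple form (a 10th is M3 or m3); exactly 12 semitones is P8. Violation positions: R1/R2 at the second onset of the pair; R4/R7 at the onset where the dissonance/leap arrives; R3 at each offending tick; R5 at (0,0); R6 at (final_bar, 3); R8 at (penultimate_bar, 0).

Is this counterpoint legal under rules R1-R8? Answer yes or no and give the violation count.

bar 0: v0=A3 v1=A4 (P8)
bar 1: v0=G3 v1=E4 (M6)
bar 2: v0=F3 v1=A3 (M3)
bar 3: v0=E3 v1=B3 (P5)
bar 4: v0=D3 v1=B3 (M6)
bar 5: v0=C3 v1=G3 (P5)
bar 6: v0=B2 v1=D3 (m3)
bar 7: v0=A2 v1=F3 (m6)
bar 8: v0=B3 v1=G4 (m6)
bar 9: v0=A3 v1=A4 (P8)
  R2 @ bar3.0: F3/D4 M6 -> E3/B3 P5 similar
  R1 @ bar5.0: D3/A3 P5 -> C3/G3 P5 similar
  R7 @ bar6.0: C4->D3 leap 10st
  R7 @ bar7.0: B3->F3 leap 6st
  R7 @ bar8.0: A2->B3 leap 14st
  R7 @ bar8.0: F3->G4 leap 14st

No (6 violations)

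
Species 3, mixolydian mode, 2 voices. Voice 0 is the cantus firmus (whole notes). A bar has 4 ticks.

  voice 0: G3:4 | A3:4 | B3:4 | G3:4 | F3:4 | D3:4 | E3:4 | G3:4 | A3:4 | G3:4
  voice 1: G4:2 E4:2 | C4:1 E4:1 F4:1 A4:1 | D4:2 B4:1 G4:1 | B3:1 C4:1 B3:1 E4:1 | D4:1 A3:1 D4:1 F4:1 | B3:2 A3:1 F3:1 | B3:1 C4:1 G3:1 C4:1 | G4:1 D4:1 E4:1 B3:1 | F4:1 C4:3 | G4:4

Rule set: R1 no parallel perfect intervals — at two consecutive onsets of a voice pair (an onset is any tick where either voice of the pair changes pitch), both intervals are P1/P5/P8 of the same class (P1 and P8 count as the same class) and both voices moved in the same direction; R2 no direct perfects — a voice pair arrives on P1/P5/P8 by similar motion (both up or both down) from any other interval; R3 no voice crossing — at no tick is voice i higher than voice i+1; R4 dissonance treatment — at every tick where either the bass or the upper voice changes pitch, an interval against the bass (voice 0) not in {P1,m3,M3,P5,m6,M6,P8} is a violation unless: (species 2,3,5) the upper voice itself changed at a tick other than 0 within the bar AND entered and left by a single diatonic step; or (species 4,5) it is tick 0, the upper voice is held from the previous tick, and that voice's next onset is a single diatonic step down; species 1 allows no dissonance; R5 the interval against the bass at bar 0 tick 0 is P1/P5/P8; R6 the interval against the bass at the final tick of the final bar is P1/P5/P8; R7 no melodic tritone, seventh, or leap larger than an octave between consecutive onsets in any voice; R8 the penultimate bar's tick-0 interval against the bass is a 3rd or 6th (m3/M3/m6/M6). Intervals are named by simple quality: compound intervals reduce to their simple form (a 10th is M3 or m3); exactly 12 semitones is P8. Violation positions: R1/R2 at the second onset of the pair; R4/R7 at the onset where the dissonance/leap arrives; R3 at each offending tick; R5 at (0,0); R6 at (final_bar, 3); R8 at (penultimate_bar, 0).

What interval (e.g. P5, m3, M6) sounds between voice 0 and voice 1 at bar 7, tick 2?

M6

voice 0=G3 voice 1=E4 -> M6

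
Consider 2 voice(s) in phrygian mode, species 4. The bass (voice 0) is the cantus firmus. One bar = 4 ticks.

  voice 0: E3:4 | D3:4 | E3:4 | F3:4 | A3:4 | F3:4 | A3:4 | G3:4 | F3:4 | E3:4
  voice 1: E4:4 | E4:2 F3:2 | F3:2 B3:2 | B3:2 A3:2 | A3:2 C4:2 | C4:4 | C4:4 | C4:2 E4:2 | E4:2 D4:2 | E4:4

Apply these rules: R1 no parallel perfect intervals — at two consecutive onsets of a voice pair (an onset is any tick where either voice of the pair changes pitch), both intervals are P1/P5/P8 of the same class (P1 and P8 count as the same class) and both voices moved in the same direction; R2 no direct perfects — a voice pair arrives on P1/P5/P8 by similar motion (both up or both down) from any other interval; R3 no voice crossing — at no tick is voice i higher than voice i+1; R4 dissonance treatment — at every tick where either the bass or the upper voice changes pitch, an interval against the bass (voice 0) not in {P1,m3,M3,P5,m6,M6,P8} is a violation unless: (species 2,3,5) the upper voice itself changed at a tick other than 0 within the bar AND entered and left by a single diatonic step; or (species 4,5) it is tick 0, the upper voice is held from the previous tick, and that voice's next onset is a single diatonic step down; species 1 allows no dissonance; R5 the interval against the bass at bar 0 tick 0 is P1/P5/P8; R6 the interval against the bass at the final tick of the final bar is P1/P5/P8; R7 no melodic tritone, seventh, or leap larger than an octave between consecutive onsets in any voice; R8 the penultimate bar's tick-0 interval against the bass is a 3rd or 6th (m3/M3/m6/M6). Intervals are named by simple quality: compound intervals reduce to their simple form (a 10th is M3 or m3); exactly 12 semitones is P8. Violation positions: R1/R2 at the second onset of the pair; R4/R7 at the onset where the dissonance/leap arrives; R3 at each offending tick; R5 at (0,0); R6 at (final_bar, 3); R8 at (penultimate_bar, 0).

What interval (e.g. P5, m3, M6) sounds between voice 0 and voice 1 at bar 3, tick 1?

voice 0=F3 voice 1=B3 -> TT

TT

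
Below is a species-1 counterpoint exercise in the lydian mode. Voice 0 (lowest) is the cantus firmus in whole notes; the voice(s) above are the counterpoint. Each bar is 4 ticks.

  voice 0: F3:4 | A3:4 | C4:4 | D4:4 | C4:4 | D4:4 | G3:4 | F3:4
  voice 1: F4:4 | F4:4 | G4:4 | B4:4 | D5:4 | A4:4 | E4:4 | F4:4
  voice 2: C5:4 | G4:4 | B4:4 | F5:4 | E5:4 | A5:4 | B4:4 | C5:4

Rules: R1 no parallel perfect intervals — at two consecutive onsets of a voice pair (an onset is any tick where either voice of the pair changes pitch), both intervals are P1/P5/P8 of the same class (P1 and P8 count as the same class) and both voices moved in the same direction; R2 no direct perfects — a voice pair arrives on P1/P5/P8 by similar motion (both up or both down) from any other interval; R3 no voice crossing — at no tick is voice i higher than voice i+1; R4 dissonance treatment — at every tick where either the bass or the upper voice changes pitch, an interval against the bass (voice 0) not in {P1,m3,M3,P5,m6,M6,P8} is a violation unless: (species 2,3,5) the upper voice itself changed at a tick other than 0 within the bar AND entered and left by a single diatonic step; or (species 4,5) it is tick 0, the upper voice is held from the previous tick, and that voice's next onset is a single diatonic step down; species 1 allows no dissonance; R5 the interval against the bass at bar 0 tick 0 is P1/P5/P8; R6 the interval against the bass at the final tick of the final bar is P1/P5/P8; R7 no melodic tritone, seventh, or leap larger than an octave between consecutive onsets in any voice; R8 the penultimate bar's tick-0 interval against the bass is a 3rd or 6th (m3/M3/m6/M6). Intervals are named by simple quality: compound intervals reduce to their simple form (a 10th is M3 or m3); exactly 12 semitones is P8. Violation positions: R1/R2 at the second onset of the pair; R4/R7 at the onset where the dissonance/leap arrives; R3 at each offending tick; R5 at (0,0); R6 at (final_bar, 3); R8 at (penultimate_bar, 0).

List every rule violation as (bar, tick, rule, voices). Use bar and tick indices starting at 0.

(1, 0, R4, (0, 2))
(2, 0, R2, (0, 1))
(2, 0, R4, (0, 2))
(3, 0, R7, (2,))
(4, 0, R4, (0, 1))
(5, 0, R2, (0, 2))
(6, 0, R2, (1, 2))
(6, 0, R7, (2,))
(7, 0, R1, (1, 2))

bar 0: v0=F3 v1=F4 v2=C5 downbeat P5
bar 1: v0=A3 v1=F4 v2=G4 downbeat m7
bar 2: v0=C4 v1=G4 v2=B4 downbeat M7
bar 3: v0=D4 v1=B4 v2=F5 downbeat m3
bar 4: v0=C4 v1=D5 v2=E5 downbeat M3
bar 5: v0=D4 v1=A4 v2=A5 downbeat P5
bar 6: v0=G3 v1=E4 v2=B4 downbeat M3
bar 7: v0=F3 v1=F4 v2=C5 downbeat P5
  -> R4 @ bar 1 tick 0 v(0, 2): A3/G4 m7 untreated
  -> R2 @ bar 2 tick 0 v(0, 1): A3/F4 m6 -> C4/G4 P5 similar
  -> R4 @ bar 2 tick 0 v(0, 2): C4/B4 M7 untreated
  -> R7 @ bar 3 tick 0 v(2,): B4->F5 leap 6st
  -> R4 @ bar 4 tick 0 v(0, 1): C4/D5 M2 untreated
  -> R2 @ bar 5 tick 0 v(0, 2): C4/E5 M3 -> D4/A5 P5 similar
  -> R2 @ bar 6 tick 0 v(1, 2): A4/A5 P8 -> E4/B4 P5 similar
  -> R7 @ bar 6 tick 0 v(2,): A5->B4 leap 10st
  -> R1 @ bar 7 tick 0 v(1, 2): E4/B4 P5 -> F4/C5 P5 similar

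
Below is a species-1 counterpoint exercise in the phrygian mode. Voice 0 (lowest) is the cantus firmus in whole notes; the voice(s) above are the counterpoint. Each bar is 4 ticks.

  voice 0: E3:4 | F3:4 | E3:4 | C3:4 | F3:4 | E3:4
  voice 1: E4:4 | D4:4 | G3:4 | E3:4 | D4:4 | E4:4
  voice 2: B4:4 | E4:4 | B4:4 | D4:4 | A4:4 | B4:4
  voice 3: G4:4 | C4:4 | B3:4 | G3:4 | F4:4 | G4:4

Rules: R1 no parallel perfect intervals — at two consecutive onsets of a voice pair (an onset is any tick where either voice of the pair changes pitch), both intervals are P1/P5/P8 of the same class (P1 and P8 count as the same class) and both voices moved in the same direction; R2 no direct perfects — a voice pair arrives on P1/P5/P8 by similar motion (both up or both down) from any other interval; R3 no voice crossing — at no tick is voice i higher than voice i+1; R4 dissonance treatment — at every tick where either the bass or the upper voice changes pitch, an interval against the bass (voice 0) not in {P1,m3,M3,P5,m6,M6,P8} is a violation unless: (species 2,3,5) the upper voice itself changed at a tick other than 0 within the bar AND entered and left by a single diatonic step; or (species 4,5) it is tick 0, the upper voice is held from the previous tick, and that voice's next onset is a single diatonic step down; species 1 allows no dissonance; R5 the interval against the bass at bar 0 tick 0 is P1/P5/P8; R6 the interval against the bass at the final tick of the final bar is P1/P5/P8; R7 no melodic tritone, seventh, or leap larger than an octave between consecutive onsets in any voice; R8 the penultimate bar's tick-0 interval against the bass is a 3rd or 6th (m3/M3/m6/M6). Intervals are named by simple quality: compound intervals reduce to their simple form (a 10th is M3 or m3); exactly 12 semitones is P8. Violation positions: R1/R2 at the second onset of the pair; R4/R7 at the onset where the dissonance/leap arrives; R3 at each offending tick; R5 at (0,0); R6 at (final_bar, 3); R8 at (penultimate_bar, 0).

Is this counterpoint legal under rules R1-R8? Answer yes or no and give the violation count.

bar 0: v0=E3 v1=E4 v2=B4 v3=G4 (m3)
bar 1: v0=F3 v1=D4 v2=E4 v3=C4 (P5)
bar 2: v0=E3 v1=G3 v2=B4 v3=B3 (P5)
bar 3: v0=C3 v1=E3 v2=D4 v3=G3 (P5)
bar 4: v0=F3 v1=D4 v2=A4 v3=F4 (P8)
bar 5: v0=E3 v1=E4 v2=B4 v3=G4 (m3)
  R3 @ bar0.0: B4 above G4
  R5 @ bar0.0: opens on m3
  R3 @ bar0.1: B4 above G4
  R3 @ bar0.2: B4 above G4
  R3 @ bar0.3: B4 above G4
  R3 @ bar1.0: E4 above C4
  R4 @ bar1.0: F3/E4 M7 untreated
  R3 @ bar1.1: E4 above C4
  R3 @ bar1.2: E4 above C4
  R3 @ bar1.3: E4 above C4
  R1 @ bar2.0: F3/C4 P5 -> E3/B3 P5 similar
  R3 @ bar2.0: B4 above B3
  R3 @ bar2.1: B4 above B3
  R3 @ bar2.2: B4 above B3
  R3 @ bar2.3: B4 above B3
  R1 @ bar3.0: E3/B3 P5 -> C3/G3 P5 similar
  R2 @ bar3.0: B4/B3 P8 -> D4/G3 P5 similar
  R3 @ bar3.0: D4 above G3
  R4 @ bar3.0: C3/D4 M2 untreated
  R3 @ bar3.1: D4 above G3
  R3 @ bar3.2: D4 above G3
  R3 @ bar3.3: D4 above G3
  R2 @ bar4.0: C3/G3 P5 -> F3/F4 P8 similar
  R2 @ bar4.0: E3/D4 m7 -> D4/A4 P5 similar
  R3 @ bar4.0: A4 above F4
  R7 @ bar4.0: E3->D4 leap 10st
  R7 @ bar4.0: G3->F4 leap 10st
  R8 @ bar4.0: penult P8 not 3rd/6th
  R3 @ bar4.1: A4 above F4
  R3 @ bar4.2: A4 above F4
  R3 @ bar4.3: A4 above F4
  R1 @ bar5.0: D4/A4 P5 -> E4/B4 P5 similar
  R3 @ bar5.0: B4 above G4
  R3 @ bar5.1: B4 above G4
  R3 @ bar5.2: B4 above G4
  R3 @ bar5.3: B4 above G4
  R6 @ bar5.3: closes on m3

No (37 violations)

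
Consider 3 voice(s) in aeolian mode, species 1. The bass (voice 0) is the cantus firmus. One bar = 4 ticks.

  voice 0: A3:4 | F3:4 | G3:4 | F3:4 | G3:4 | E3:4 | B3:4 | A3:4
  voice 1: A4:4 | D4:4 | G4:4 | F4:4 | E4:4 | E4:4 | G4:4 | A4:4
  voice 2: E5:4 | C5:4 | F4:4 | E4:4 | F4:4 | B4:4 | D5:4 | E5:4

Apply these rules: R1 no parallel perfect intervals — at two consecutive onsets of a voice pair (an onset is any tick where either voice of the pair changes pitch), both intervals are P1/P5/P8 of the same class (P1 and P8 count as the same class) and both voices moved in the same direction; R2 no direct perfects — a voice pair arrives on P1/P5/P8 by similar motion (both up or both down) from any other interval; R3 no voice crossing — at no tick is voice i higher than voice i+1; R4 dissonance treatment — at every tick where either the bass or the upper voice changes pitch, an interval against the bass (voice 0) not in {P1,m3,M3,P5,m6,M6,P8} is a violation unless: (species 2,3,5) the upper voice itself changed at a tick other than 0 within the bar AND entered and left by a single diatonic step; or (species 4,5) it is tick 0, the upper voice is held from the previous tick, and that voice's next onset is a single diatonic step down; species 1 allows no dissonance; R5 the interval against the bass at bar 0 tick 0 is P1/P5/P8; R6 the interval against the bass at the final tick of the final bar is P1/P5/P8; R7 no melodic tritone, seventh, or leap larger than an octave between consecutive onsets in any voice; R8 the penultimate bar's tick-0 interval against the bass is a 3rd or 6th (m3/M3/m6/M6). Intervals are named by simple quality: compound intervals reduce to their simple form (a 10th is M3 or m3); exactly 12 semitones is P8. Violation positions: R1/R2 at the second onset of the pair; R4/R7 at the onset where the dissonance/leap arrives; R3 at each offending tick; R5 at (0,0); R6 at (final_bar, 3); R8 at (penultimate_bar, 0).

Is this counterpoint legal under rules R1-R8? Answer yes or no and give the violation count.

bar 0: v0=A3 v1=A4 v2=E5 (P5)
bar 1: v0=F3 v1=D4 v2=C5 (P5)
bar 2: v0=G3 v1=G4 v2=F4 (m7)
bar 3: v0=F3 v1=F4 v2=E4 (M7)
bar 4: v0=G3 v1=E4 v2=F4 (m7)
bar 5: v0=E3 v1=E4 v2=B4 (P5)
bar 6: v0=B3 v1=G4 v2=D5 (m3)
bar 7: v0=A3 v1=A4 v2=E5 (P5)
  R1 @ bar1.0: A3/E5 P5 -> F3/C5 P5 similar
  R2 @ bar2.0: F3/D4 M6 -> G3/G4 P8 similar
  R3 @ bar2.0: G4 above F4
  R4 @ bar2.0: G3/F4 m7 untreated
  R3 @ bar2.1: G4 above F4
  R3 @ bar2.2: G4 above F4
  R3 @ bar2.3: G4 above F4
  R1 @ bar3.0: G3/G4 P8 -> F3/F4 P8 similar
  R3 @ bar3.0: F4 above E4
  R4 @ bar3.0: F3/E4 M7 untreated
  R3 @ bar3.1: F4 above E4
  R3 @ bar3.2: F4 above E4
  R3 @ bar3.3: F4 above E4
  R4 @ bar4.0: G3/F4 m7 untreated
  R7 @ bar5.0: F4->B4 leap 6st
  R1 @ bar6.0: E4/B4 P5 -> G4/D5 P5 similar
  R1 @ bar7.0: G4/D5 P5 -> A4/E5 P5 similar

No (17 violations)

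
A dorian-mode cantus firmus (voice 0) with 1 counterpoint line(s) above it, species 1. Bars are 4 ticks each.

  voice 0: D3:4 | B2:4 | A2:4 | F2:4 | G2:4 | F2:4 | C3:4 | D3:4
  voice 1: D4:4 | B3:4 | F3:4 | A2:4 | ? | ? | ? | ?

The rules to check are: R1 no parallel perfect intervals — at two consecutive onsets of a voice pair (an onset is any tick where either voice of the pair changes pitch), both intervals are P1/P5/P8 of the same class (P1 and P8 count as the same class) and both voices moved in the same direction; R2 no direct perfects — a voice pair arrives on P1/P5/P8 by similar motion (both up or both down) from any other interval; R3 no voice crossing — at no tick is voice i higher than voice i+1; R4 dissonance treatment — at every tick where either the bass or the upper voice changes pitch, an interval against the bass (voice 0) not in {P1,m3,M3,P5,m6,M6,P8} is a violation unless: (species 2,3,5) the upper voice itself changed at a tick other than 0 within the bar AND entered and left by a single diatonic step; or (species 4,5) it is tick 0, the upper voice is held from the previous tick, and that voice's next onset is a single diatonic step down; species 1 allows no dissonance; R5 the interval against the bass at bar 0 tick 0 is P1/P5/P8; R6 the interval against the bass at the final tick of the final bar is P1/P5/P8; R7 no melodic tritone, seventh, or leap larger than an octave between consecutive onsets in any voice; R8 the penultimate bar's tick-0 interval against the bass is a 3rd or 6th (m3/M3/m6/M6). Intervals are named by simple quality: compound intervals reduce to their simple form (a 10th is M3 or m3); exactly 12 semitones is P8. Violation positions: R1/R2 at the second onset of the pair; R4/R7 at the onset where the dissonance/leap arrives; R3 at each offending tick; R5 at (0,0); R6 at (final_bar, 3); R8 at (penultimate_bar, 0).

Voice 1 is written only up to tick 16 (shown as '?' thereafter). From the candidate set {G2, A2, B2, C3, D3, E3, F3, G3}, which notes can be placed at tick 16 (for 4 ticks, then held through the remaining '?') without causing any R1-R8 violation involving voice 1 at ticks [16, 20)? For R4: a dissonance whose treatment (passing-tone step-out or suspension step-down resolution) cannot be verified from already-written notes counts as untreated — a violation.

G2: legal
A2: violates R4
B2: legal
C3: violates R4
D3: violates R2
E3: legal
F3: violates R4
G3: violates R2,R7

{B2, E3, G2}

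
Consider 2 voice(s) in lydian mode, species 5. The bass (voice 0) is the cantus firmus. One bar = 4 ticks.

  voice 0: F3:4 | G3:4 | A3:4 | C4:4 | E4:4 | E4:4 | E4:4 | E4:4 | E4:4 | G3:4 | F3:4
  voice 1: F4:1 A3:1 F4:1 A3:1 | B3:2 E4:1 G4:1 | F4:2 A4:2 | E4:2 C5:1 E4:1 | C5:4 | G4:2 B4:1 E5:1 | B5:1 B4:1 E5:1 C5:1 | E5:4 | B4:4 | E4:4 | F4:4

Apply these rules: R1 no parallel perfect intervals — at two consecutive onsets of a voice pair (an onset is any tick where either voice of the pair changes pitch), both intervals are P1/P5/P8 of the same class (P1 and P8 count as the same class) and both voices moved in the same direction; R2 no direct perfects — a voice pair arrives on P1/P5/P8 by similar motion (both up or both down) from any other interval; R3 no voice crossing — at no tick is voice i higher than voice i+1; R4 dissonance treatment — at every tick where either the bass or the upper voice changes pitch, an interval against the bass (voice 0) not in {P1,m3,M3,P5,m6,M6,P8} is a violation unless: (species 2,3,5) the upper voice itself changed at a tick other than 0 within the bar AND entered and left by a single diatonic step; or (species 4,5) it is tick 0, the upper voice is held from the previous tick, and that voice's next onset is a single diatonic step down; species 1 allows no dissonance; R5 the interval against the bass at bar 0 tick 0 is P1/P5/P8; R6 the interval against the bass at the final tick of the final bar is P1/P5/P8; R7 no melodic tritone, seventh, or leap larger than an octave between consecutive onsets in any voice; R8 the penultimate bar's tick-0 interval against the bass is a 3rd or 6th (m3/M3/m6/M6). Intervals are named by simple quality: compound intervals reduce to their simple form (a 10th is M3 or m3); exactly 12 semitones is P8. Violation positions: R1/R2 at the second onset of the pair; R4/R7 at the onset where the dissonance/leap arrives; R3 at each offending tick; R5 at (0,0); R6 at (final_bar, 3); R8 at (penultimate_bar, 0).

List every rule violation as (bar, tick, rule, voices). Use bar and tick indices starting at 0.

bar 0: v0=F3 v1=F4 downbeat P8
bar 1: v0=G3 v1=B3 downbeat M3
bar 2: v0=A3 v1=F4 downbeat m6
bar 3: v0=C4 v1=E4 downbeat M3
bar 4: v0=E4 v1=C5 downbeat m6
bar 5: v0=E4 v1=G4 downbeat m3
bar 6: v0=E4 v1=B5 downbeat P5
bar 7: v0=E4 v1=E5 downbeat P8
bar 8: v0=E4 v1=B4 downbeat P5
bar 9: v0=G3 v1=E4 downbeat M6
bar 10: v0=F3 v1=F4 downbeat P8

No violations across 11 bars (F3..F3 vs F4..F4).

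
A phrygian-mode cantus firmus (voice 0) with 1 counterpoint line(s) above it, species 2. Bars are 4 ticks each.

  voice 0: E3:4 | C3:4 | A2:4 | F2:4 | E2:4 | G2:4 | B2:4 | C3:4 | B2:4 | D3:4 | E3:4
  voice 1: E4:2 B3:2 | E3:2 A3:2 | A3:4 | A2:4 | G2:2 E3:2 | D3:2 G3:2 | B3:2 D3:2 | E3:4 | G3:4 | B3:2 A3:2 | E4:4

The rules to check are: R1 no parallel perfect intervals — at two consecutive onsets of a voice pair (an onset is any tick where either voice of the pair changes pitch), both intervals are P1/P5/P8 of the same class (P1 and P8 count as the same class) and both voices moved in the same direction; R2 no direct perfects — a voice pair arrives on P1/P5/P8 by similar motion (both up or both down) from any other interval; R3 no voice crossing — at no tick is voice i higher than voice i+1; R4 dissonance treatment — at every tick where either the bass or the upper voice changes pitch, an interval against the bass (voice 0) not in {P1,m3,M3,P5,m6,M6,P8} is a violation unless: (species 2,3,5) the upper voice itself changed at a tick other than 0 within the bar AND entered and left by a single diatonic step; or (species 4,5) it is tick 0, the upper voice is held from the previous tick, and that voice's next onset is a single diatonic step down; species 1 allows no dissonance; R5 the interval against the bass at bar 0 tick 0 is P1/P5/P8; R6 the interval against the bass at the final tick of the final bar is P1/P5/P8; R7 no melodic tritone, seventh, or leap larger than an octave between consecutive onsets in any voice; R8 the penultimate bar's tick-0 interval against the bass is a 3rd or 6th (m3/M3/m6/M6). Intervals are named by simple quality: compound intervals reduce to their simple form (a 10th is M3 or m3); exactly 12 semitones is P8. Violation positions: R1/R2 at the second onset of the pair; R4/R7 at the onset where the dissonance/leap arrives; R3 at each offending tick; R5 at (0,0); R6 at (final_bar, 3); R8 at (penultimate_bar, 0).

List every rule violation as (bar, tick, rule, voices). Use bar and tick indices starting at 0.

(6, 0, R1, (0, 1))
(10, 0, R2, (0, 1))

bar 0: v0=E3 v1=E4 downbeat P8
bar 1: v0=C3 v1=E3 downbeat M3
bar 2: v0=A2 v1=A3 downbeat P8
bar 3: v0=F2 v1=A2 downbeat M3
bar 4: v0=E2 v1=G2 downbeat m3
bar 5: v0=G2 v1=D3 downbeat P5
bar 6: v0=B2 v1=B3 downbeat P8
bar 7: v0=C3 v1=E3 downbeat M3
bar 8: v0=B2 v1=G3 downbeat m6
bar 9: v0=D3 v1=B3 downbeat M6
bar 10: v0=E3 v1=E4 downbeat P8
  -> R1 @ bar 6 tick 0 v(0, 1): G2/G3 P8 -> B2/B3 P8 similar
  -> R2 @ bar 10 tick 0 v(0, 1): D3/A3 P5 -> E3/E4 P8 similar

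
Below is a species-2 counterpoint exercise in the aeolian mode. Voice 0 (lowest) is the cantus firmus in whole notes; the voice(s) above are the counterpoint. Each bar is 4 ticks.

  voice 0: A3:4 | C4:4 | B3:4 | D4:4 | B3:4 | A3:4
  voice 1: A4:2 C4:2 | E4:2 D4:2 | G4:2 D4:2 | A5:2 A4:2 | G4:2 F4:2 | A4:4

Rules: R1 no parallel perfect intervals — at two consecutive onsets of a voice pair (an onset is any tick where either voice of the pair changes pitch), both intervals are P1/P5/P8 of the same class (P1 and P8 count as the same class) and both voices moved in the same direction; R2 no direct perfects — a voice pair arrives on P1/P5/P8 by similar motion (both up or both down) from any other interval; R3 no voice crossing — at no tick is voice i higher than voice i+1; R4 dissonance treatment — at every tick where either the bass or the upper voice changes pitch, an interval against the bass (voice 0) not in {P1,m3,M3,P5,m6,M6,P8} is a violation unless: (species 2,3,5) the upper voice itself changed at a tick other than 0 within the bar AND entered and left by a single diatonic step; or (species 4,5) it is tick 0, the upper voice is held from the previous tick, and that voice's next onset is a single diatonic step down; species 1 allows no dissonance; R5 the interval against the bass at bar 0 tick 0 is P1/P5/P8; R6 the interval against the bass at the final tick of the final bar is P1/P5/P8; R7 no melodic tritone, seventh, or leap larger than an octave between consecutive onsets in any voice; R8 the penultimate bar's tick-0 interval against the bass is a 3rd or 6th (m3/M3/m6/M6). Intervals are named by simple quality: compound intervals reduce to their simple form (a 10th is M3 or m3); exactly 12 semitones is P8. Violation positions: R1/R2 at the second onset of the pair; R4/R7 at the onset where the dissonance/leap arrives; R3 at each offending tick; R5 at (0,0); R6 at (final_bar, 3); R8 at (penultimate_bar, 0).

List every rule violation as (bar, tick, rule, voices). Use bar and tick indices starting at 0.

(1, 2, R4, (0, 1))
(3, 0, R2, (0, 1))
(3, 0, R7, (1,))
(4, 2, R4, (0, 1))

bar 0: v0=A3 v1=A4 downbeat P8
bar 1: v0=C4 v1=E4 downbeat M3
bar 2: v0=B3 v1=G4 downbeat m6
bar 3: v0=D4 v1=A5 downbeat P5
bar 4: v0=B3 v1=G4 downbeat m6
bar 5: v0=A3 v1=A4 downbeat P8
  -> R4 @ bar 1 tick 2 v(0, 1): C4/D4 M2 untreated
  -> R2 @ bar 3 tick 0 v(0, 1): B3/D4 m3 -> D4/A5 P5 similar
  -> R7 @ bar 3 tick 0 v(1,): D4->A5 leap 19st
  -> R4 @ bar 4 tick 2 v(0, 1): B3/F4 TT untreated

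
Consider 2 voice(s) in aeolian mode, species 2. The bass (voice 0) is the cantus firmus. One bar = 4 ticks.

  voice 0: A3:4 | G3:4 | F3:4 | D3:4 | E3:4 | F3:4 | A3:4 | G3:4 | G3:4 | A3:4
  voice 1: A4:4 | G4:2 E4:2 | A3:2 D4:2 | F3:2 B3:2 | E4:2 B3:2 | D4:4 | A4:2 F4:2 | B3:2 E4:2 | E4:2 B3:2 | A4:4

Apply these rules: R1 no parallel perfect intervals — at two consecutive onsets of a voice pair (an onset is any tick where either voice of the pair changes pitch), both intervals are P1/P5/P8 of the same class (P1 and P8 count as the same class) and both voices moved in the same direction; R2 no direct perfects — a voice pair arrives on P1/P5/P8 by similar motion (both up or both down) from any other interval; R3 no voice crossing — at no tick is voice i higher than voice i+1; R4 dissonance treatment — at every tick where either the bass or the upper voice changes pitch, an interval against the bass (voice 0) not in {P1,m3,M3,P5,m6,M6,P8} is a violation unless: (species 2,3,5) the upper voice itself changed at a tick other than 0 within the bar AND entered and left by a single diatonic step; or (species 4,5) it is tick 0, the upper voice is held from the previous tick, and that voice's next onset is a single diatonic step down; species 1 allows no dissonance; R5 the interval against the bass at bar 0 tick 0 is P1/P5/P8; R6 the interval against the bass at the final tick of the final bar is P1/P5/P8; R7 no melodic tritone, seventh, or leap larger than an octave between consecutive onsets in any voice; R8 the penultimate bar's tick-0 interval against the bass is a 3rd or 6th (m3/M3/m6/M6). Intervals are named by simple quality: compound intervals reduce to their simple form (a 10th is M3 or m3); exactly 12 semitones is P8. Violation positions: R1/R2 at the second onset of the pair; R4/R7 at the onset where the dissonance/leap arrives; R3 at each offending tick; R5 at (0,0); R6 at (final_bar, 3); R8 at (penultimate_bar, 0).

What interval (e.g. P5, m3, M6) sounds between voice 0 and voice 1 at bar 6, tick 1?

P8

voice 0=A3 voice 1=A4 -> P8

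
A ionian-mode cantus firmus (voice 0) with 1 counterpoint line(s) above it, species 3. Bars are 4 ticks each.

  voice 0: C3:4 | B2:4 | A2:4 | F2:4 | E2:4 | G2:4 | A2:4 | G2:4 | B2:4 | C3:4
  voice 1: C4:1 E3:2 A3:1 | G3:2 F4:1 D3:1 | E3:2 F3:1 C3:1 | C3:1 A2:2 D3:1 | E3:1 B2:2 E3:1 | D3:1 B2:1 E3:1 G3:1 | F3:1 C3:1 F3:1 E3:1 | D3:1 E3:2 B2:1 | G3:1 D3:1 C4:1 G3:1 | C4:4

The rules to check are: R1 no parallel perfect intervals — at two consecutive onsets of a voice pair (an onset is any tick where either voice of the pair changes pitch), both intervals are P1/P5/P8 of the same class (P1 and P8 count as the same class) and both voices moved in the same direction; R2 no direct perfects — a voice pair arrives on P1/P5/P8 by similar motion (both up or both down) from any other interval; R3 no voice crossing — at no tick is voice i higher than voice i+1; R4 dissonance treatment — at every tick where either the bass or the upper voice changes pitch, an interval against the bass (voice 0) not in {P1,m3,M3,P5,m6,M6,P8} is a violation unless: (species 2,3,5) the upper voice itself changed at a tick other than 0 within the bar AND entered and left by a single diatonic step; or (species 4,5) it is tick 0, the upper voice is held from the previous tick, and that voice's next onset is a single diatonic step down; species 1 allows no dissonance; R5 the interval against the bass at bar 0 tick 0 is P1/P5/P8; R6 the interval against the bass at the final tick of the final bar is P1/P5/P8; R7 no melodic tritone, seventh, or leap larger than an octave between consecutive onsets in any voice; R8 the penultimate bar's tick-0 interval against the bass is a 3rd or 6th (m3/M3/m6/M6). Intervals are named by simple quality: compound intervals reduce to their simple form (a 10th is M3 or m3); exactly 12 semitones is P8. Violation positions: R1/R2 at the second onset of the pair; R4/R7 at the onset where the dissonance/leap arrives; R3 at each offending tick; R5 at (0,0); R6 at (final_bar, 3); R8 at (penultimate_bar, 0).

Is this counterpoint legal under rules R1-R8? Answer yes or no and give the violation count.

No (7 violations)

bar 0: v0=C3 v1=C4 (P8)
bar 1: v0=B2 v1=G3 (m6)
bar 2: v0=A2 v1=E3 (P5)
bar 3: v0=F2 v1=C3 (P5)
bar 4: v0=E2 v1=E3 (P8)
bar 5: v0=G2 v1=D3 (P5)
bar 6: v0=A2 v1=F3 (m6)
bar 7: v0=G2 v1=D3 (P5)
bar 8: v0=B2 v1=G3 (m6)
bar 9: v0=C3 v1=C4 (P8)
  R4 @ bar1.2: B2/F4 TT untreated
  R7 @ bar1.2: G3->F4 leap 10st
  R7 @ bar1.3: F4->D3 leap 15st
  R1 @ bar7.0: A2/E3 P5 -> G2/D3 P5 similar
  R4 @ bar8.2: B2/C4 m2 untreated
  R7 @ bar8.2: D3->C4 leap 10st
  R2 @ bar9.0: B2/G3 m6 -> C3/C4 P8 similar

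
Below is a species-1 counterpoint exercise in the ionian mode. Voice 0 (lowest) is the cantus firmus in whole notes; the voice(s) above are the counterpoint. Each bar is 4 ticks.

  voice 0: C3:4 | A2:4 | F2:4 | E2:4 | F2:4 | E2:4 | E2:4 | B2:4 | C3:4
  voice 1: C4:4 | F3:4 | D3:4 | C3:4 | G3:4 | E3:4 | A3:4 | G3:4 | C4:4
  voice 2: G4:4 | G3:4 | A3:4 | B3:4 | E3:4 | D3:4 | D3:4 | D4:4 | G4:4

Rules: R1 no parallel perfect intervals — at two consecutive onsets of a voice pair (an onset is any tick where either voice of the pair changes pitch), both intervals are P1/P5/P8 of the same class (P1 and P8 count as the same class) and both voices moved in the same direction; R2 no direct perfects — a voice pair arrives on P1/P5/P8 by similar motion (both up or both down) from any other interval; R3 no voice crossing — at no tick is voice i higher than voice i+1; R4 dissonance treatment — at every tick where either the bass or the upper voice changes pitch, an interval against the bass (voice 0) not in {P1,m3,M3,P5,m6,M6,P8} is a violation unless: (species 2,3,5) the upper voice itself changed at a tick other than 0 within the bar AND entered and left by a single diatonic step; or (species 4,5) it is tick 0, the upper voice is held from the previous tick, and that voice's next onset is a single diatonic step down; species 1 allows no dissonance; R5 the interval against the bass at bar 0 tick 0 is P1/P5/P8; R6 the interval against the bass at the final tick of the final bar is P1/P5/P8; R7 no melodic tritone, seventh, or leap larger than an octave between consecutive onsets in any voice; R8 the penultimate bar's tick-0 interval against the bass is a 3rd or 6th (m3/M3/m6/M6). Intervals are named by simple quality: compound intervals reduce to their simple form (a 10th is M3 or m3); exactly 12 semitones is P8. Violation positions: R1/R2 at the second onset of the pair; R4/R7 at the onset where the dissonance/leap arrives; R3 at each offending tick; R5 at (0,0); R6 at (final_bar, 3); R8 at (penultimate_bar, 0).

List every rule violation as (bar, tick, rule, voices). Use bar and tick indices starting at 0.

(1, 0, R4, (0, 2))
(4, 0, R3, (1, 2))
(4, 0, R4, (0, 1))
(4, 0, R4, (0, 2))
(4, 1, R3, (1, 2))
(4, 2, R3, (1, 2))
(4, 3, R3, (1, 2))
(5, 0, R2, (0, 1))
(5, 0, R3, (1, 2))
(5, 0, R4, (0, 2))
(5, 1, R3, (1, 2))
(5, 2, R3, (1, 2))
(5, 3, R3, (1, 2))
(6, 0, R3, (1, 2))
(6, 0, R4, (0, 1))
(6, 1, R3, (1, 2))
(6, 2, R3, (1, 2))
(6, 3, R3, (1, 2))
(8, 0, R1, (1, 2))
(8, 0, R2, (0, 1))
(8, 0, R2, (0, 2))

bar 0: v0=C3 v1=C4 v2=G4 downbeat P5
bar 1: v0=A2 v1=F3 v2=G3 downbeat m7
bar 2: v0=F2 v1=D3 v2=A3 downbeat M3
bar 3: v0=E2 v1=C3 v2=B3 downbeat P5
bar 4: v0=F2 v1=G3 v2=E3 downbeat M7
bar 5: v0=E2 v1=E3 v2=D3 downbeat m7
bar 6: v0=E2 v1=A3 v2=D3 downbeat m7
bar 7: v0=B2 v1=G3 v2=D4 downbeat m3
bar 8: v0=C3 v1=C4 v2=G4 downbeat P5
  -> R4 @ bar 1 tick 0 v(0, 2): A2/G3 m7 untreated
  -> R3 @ bar 4 tick 0 v(1, 2): G3 above E3
  -> R4 @ bar 4 tick 0 v(0, 1): F2/G3 M2 untreated
  -> R4 @ bar 4 tick 0 v(0, 2): F2/E3 M7 untreated
  -> R3 @ bar 4 tick 1 v(1, 2): G3 above E3
  -> R3 @ bar 4 tick 2 v(1, 2): G3 above E3
  -> R3 @ bar 4 tick 3 v(1, 2): G3 above E3
  -> R2 @ bar 5 tick 0 v(0, 1): F2/G3 M2 -> E2/E3 P8 similar
  -> R3 @ bar 5 tick 0 v(1, 2): E3 above D3
  -> R4 @ bar 5 tick 0 v(0, 2): E2/D3 m7 untreated
  -> R3 @ bar 5 tick 1 v(1, 2): E3 above D3
  -> R3 @ bar 5 tick 2 v(1, 2): E3 above D3
  -> R3 @ bar 5 tick 3 v(1, 2): E3 above D3
  -> R3 @ bar 6 tick 0 v(1, 2): A3 above D3
  -> R4 @ bar 6 tick 0 v(0, 1): E2/A3 P4 untreated
  -> R3 @ bar 6 tick 1 v(1, 2): A3 above D3
  -> R3 @ bar 6 tick 2 v(1, 2): A3 above D3
  -> R3 @ bar 6 tick 3 v(1, 2): A3 above D3
  -> R1 @ bar 8 tick 0 v(1, 2): G3/D4 P5 -> C4/G4 P5 similar
  -> R2 @ bar 8 tick 0 v(0, 1): B2/G3 m6 -> C3/C4 P8 similar
  -> R2 @ bar 8 tick 0 v(0, 2): B2/D4 m3 -> C3/G4 P5 similar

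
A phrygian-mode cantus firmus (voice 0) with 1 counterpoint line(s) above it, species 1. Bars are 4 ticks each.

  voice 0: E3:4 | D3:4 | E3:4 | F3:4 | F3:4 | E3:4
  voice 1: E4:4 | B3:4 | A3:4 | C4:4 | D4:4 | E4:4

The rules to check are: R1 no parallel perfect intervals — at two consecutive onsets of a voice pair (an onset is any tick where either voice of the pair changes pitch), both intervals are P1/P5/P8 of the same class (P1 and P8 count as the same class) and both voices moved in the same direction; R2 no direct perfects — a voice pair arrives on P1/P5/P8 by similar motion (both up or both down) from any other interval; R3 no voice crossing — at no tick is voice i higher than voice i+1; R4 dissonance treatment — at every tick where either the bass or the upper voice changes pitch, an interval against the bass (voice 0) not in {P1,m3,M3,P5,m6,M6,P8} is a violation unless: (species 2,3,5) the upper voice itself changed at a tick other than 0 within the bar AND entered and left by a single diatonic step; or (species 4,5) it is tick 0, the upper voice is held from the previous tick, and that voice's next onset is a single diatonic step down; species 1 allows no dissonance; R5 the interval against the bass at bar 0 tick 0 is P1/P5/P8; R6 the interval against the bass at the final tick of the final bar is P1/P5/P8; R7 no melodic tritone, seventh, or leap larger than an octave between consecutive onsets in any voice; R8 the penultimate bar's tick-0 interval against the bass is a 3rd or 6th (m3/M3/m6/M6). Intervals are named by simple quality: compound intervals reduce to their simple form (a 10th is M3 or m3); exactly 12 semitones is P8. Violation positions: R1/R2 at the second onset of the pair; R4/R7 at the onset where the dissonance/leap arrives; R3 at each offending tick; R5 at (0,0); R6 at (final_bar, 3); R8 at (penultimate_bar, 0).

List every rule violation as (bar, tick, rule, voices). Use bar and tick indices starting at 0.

(2, 0, R4, (0, 1))
(3, 0, R2, (0, 1))

bar 0: v0=E3 v1=E4 downbeat P8
bar 1: v0=D3 v1=B3 downbeat M6
bar 2: v0=E3 v1=A3 downbeat P4
bar 3: v0=F3 v1=C4 downbeat P5
bar 4: v0=F3 v1=D4 downbeat M6
bar 5: v0=E3 v1=E4 downbeat P8
  -> R4 @ bar 2 tick 0 v(0, 1): E3/A3 P4 untreated
  -> R2 @ bar 3 tick 0 v(0, 1): E3/A3 P4 -> F3/C4 P5 similar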